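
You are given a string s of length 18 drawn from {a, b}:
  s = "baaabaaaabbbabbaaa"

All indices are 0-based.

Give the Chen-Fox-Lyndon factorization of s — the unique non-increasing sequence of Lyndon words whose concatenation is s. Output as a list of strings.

emit factor 1: 'b' (i=0, period=1)
emit factor 2: 'aaab' (i=1, period=4)
emit factor 3: 'aaaabbbabb' (i=5, period=10)
emit factor 4: 'a' (i=15, period=1)
emit factor 5: 'a' (i=16, period=1)
emit factor 6: 'a' (i=17, period=1)

["b", "aaab", "aaaabbbabb", "a", "a", "a"]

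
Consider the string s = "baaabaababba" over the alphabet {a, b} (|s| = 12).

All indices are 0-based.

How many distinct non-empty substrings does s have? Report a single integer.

rank→(start, suffix):
  0 → (11, 'a')
  1 → (1, 'aaabaababba')
  2 → (2, 'aabaababba')
  3 → (5, 'aababba')
  4 → (3, 'abaababba')
  5 → (6, 'ababba')
  6 → (8, 'abba')
  7 → (10, 'ba')
  8 → (0, 'baaabaababba')
  9 → (4, 'baababba')
  10 → (7, 'babba')
  11 → (9, 'bba')

SA = [11, 1, 2, 5, 3, 6, 8, 10, 0, 4, 7, 9]
rank  pair      lcp
   1  s[11:],s[1:]  1  'a'
   2  s[1:],s[2:]  2  'aa'
   3  s[2:],s[5:]  4  'aaba'
   4  s[5:],s[3:]  1  'a'
   5  s[3:],s[6:]  3  'aba'
   6  s[6:],s[8:]  2  'ab'
   7  s[8:],s[10:]  0  ''
   8  s[10:],s[0:]  2  'ba'
   9  s[0:],s[4:]  3  'baa'
  10  s[4:],s[7:]  2  'ba'
  11  s[7:],s[9:]  1  'b'

n(n+1)/2 = 12·13/2 = 78
Σ LCP = 0 + 1 + 2 + 4 + 1 + 3 + 2 + 0 + 2 + 3 + 2 + 1 = 21
distinct = 78 − 21 = 57

57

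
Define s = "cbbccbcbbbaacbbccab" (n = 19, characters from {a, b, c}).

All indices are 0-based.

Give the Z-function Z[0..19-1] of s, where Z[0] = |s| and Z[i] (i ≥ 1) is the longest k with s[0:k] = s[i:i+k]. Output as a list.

Z[0]=19
i=1: fresh scan; Z[1]=0
i=2: fresh scan; Z[2]=0
i=3: fresh scan; Z[3]=1 grow→box=[3,4)
i=4: fresh scan; Z[4]=2 grow→box=[4,6)
i=5: min(r-i=1, Z[1]=0)=0; Z[5]=0
i=6: fresh scan; Z[6]=3 grow→box=[6,9)
i=7: min(r-i=2, Z[1]=0)=0; Z[7]=0
i=8: min(r-i=1, Z[2]=0)=0; Z[8]=0
i=9: fresh scan; Z[9]=0
i=10: fresh scan; Z[10]=0
i=11: fresh scan; Z[11]=0
i=12: fresh scan; Z[12]=5 grow→box=[12,17)
i=13: min(r-i=4, Z[1]=0)=0; Z[13]=0
i=14: min(r-i=3, Z[2]=0)=0; Z[14]=0
i=15: min(r-i=2, Z[3]=1)=1; Z[15]=1
i=16: min(r-i=1, Z[4]=2)=1; Z[16]=1
i=17: fresh scan; Z[17]=0
i=18: fresh scan; Z[18]=0

[19, 0, 0, 1, 2, 0, 3, 0, 0, 0, 0, 0, 5, 0, 0, 1, 1, 0, 0]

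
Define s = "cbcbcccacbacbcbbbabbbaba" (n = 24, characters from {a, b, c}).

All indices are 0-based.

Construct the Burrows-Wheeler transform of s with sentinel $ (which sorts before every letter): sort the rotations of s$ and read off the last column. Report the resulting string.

abbbcbabbcbbacccccaba$bcb

rank  rotation                   last
    0  $cbcbcccacbacbcbbbabbbaba  a
    1  a$cbcbcccacbacbcbbbabbbab  b
    2  aba$cbcbcccacbacbcbbbabbb  b
    3  abbbaba$cbcbcccacbacbcbbb  b
    4  acbacbcbbbabbbaba$cbcbccc  c
    5  acbcbbbabbbaba$cbcbcccacb  b
    6  ba$cbcbcccacbacbcbbbabbba  a
    7  baba$cbcbcccacbacbcbbbabb  b
    8  babbbaba$cbcbcccacbacbcbb  b
    9  bacbcbbbabbbaba$cbcbcccac  c
   10  bbaba$cbcbcccacbacbcbbbab  b
   11  bbabbbaba$cbcbcccacbacbcb  b
   12  bbbaba$cbcbcccacbacbcbbba  a
   13  bbbabbbaba$cbcbcccacbacbc  c
   14  bcbbbabbbaba$cbcbcccacbac  c
   15  bcbcccacbacbcbbbabbbaba$c  c
   16  bcccacbacbcbbbabbbaba$cbc  c
   17  cacbacbcbbbabbbaba$cbcbcc  c
   18  cbacbcbbbabbbaba$cbcbccca  a
   19  cbbbabbbaba$cbcbcccacbacb  b
   20  cbcbbbabbbaba$cbcbcccacba  a
   21  cbcbcccacbacbcbbbabbbaba$  $
   22  cbcccacbacbcbbbabbbaba$cb  b
   23  ccacbacbcbbbabbbaba$cbcbc  c
   24  cccacbacbcbbbabbbaba$cbcb  b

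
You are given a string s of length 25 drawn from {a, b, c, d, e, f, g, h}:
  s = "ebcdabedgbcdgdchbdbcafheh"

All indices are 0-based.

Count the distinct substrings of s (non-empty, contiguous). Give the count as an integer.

rank→(start, suffix):
  0 → (4, 'abedgbcdgdchbdbcafheh')
  1 → (20, 'afheh')
  2 → (18, 'bcafheh')
  3 → (1, 'bcdabedgbcdgdchbdbcafheh')
  4 → (9, 'bcdgdchbdbcafheh')
  5 → (16, 'bdbcafheh')
  6 → (5, 'bedgbcdgdchbdbcafheh')
  7 → (19, 'cafheh')
  8 → (2, 'cdabedgbcdgdchbdbcafheh')
  9 → (10, 'cdgdchbdbcafheh')
  10 → (14, 'chbdbcafheh')
  11 → (3, 'dabedgbcdgdchbdbcafheh')
  12 → (17, 'dbcafheh')
  13 → (13, 'dchbdbcafheh')
  14 → (7, 'dgbcdgdchbdbcafheh')
  15 → (11, 'dgdchbdbcafheh')
  16 → (0, 'ebcdabedgbcdgdchbdbcafheh')
  17 → (6, 'edgbcdgdchbdbcafheh')
  18 → (23, 'eh')
  19 → (21, 'fheh')
  20 → (8, 'gbcdgdchbdbcafheh')
  21 → (12, 'gdchbdbcafheh')
  22 → (24, 'h')
  23 → (15, 'hbdbcafheh')
  24 → (22, 'heh')

SA = [4, 20, 18, 1, 9, 16, 5, 19, 2, 10, 14, 3, 17, 13, 7, 11, 0, 6, 23, 21, 8, 12, 24, 15, 22]
i: (SA[i-1],SA[i]) lcp shared
  1: (4,20) 1 'a'
  2: (20,18) 0 ''
  3: (18,1) 2 'bc'
  4: (1,9) 3 'bcd'
  5: (9,16) 1 'b'
  6: (16,5) 1 'b'
  7: (5,19) 0 ''
  8: (19,2) 1 'c'
  9: (2,10) 2 'cd'
  10: (10,14) 1 'c'
  11: (14,3) 0 ''
  12: (3,17) 1 'd'
  13: (17,13) 1 'd'
  14: (13,7) 1 'd'
  15: (7,11) 2 'dg'
  16: (11,0) 0 ''
  17: (0,6) 1 'e'
  18: (6,23) 1 'e'
  19: (23,21) 0 ''
  20: (21,8) 0 ''
  21: (8,12) 1 'g'
  22: (12,24) 0 ''
  23: (24,15) 1 'h'
  24: (15,22) 1 'h'

n(n+1)/2 = 25·26/2 = 325
Σ LCP = 0 + 1 + 0 + 2 + 3 + 1 + 1 + 0 + 1 + 2 + 1 + 0 + 1 + 1 + 1 + 2 + 0 + 1 + 1 + 0 + 0 + 1 + 0 + 1 + 1 = 22
distinct = 325 − 22 = 303

303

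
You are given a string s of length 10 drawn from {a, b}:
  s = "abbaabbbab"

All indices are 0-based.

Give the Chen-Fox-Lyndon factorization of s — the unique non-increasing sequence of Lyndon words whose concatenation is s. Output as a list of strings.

emit factor 1: 'abb' (i=0, period=3)
emit factor 2: 'aabbbab' (i=3, period=7)

["abb", "aabbbab"]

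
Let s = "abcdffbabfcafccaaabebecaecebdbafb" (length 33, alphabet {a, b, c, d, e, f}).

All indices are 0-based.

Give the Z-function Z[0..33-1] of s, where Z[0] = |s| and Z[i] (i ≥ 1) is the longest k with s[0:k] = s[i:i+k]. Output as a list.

[33, 0, 0, 0, 0, 0, 0, 2, 0, 0, 0, 1, 0, 0, 0, 1, 1, 2, 0, 0, 0, 0, 0, 1, 0, 0, 0, 0, 0, 0, 1, 0, 0]

Z[0]=33
i=1: outside box; Z[1]=0
i=2: outside box; Z[2]=0
i=3: outside box; Z[3]=0
i=4: outside box; Z[4]=0
i=5: outside box; Z[5]=0
i=6: outside box; Z[6]=0
i=7: outside box; Z[7]=2 scan→box=[7,9)
i=8: min(r-i=1, Z[1]=0)=0; Z[8]=0
i=9: outside box; Z[9]=0
i=10: outside box; Z[10]=0
i=11: outside box; Z[11]=1 scan→box=[11,12)
i=12: outside box; Z[12]=0
i=13: outside box; Z[13]=0
i=14: outside box; Z[14]=0
i=15: outside box; Z[15]=1 scan→box=[15,16)
i=16: outside box; Z[16]=1 scan→box=[16,17)
i=17: outside box; Z[17]=2 scan→box=[17,19)
i=18: min(r-i=1, Z[1]=0)=0; Z[18]=0
i=19: outside box; Z[19]=0
i=20: outside box; Z[20]=0
i=21: outside box; Z[21]=0
i=22: outside box; Z[22]=0
i=23: outside box; Z[23]=1 scan→box=[23,24)
i=24: outside box; Z[24]=0
i=25: outside box; Z[25]=0
i=26: outside box; Z[26]=0
i=27: outside box; Z[27]=0
i=28: outside box; Z[28]=0
i=29: outside box; Z[29]=0
i=30: outside box; Z[30]=1 scan→box=[30,31)
i=31: outside box; Z[31]=0
i=32: outside box; Z[32]=0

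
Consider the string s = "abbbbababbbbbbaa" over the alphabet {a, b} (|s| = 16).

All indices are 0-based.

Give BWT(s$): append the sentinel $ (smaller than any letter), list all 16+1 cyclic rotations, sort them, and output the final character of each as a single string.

aabb$bbbabbbbbaba

rank  rotation           last
    0  $abbbbababbbbbbaa  a
    1  a$abbbbababbbbbba  a
    2  aa$abbbbababbbbbb  b
    3  ababbbbbbaa$abbbb  b
    4  abbbbababbbbbbaa$  $
    5  abbbbbbaa$abbbbab  b
    6  baa$abbbbababbbbb  b
    7  bababbbbbbaa$abbb  b
    8  babbbbbbaa$abbbba  a
    9  bbaa$abbbbababbbb  b
   10  bbababbbbbbaa$abb  b
   11  bbbaa$abbbbababbb  b
   12  bbbababbbbbbaa$ab  b
   13  bbbbaa$abbbbababb  b
   14  bbbbababbbbbbaa$a  a
   15  bbbbbaa$abbbbabab  b
   16  bbbbbbaa$abbbbaba  a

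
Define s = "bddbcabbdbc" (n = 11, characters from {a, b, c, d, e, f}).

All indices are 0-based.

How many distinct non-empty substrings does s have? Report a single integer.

55

sorted suffixes:
  #0 SA[0]=5  'abbdbc'
  #1 SA[1]=6  'bbdbc'
  #2 SA[2]=9  'bc'
  #3 SA[3]=3  'bcabbdbc'
  #4 SA[4]=7  'bdbc'
  #5 SA[5]=0  'bddbcabbdbc'
  #6 SA[6]=10  'c'
  #7 SA[7]=4  'cabbdbc'
  #8 SA[8]=8  'dbc'
  #9 SA[9]=2  'dbcabbdbc'
  #10 SA[10]=1  'ddbcabbdbc'

SA = [5, 6, 9, 3, 7, 0, 10, 4, 8, 2, 1]
i: (SA[i-1],SA[i]) lcp shared
  1: (5,6) 0 ''
  2: (6,9) 1 'b'
  3: (9,3) 2 'bc'
  4: (3,7) 1 'b'
  5: (7,0) 2 'bd'
  6: (0,10) 0 ''
  7: (10,4) 1 'c'
  8: (4,8) 0 ''
  9: (8,2) 3 'dbc'
  10: (2,1) 1 'd'

n(n+1)/2 = 11·12/2 = 66
Σ LCP = 0 + 0 + 1 + 2 + 1 + 2 + 0 + 1 + 0 + 3 + 1 = 11
distinct = 66 − 11 = 55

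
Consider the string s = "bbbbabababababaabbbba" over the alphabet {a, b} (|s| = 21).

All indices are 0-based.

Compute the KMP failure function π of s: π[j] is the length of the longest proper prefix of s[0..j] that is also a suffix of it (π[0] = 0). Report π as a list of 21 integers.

π[0] = 0
j=1 s[j]='b': π[1]=1 (border 'b')
j=2 s[j]='b': π[2]=2 (border 'bb')
j=3 s[j]='b': π[3]=3 (border 'bbb')
j=4 s[j]='a': k: 3→2→1→0; π[4]=0 (border '')
j=5 s[j]='b': π[5]=1 (border 'b')
j=6 s[j]='a': k: 1→0; π[6]=0 (border '')
j=7 s[j]='b': π[7]=1 (border 'b')
j=8 s[j]='a': k: 1→0; π[8]=0 (border '')
j=9 s[j]='b': π[9]=1 (border 'b')
j=10 s[j]='a': k: 1→0; π[10]=0 (border '')
j=11 s[j]='b': π[11]=1 (border 'b')
j=12 s[j]='a': k: 1→0; π[12]=0 (border '')
j=13 s[j]='b': π[13]=1 (border 'b')
j=14 s[j]='a': k: 1→0; π[14]=0 (border '')
j=15 s[j]='a': π[15]=0 (border '')
j=16 s[j]='b': π[16]=1 (border 'b')
j=17 s[j]='b': π[17]=2 (border 'bb')
j=18 s[j]='b': π[18]=3 (border 'bbb')
j=19 s[j]='b': π[19]=4 (border 'bbbb')
j=20 s[j]='a': π[20]=5 (border 'bbbba')

[0, 1, 2, 3, 0, 1, 0, 1, 0, 1, 0, 1, 0, 1, 0, 0, 1, 2, 3, 4, 5]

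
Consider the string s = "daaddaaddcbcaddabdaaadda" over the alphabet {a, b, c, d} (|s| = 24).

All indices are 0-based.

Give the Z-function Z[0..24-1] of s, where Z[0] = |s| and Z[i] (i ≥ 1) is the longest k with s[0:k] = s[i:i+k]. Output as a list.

[24, 0, 0, 1, 5, 0, 0, 1, 1, 0, 0, 0, 0, 1, 2, 0, 0, 3, 0, 0, 0, 1, 2, 0]

Z[0]=24
i=1: i≥r, start 0; Z[1]=0
i=2: i≥r, start 0; Z[2]=0
i=3: i≥r, start 0; Z[3]=1 scan→box=[3,4)
i=4: i≥r, start 0; Z[4]=5 scan→box=[4,9)
i=5: min(r-i=4, Z[1]=0)=0; Z[5]=0
i=6: min(r-i=3, Z[2]=0)=0; Z[6]=0
i=7: min(r-i=2, Z[3]=1)=1; Z[7]=1
i=8: min(r-i=1, Z[4]=5)=1; Z[8]=1
i=9: i≥r, start 0; Z[9]=0
i=10: i≥r, start 0; Z[10]=0
i=11: i≥r, start 0; Z[11]=0
i=12: i≥r, start 0; Z[12]=0
i=13: i≥r, start 0; Z[13]=1 scan→box=[13,14)
i=14: i≥r, start 0; Z[14]=2 scan→box=[14,16)
i=15: min(r-i=1, Z[1]=0)=0; Z[15]=0
i=16: i≥r, start 0; Z[16]=0
i=17: i≥r, start 0; Z[17]=3 scan→box=[17,20)
i=18: min(r-i=2, Z[1]=0)=0; Z[18]=0
i=19: min(r-i=1, Z[2]=0)=0; Z[19]=0
i=20: i≥r, start 0; Z[20]=0
i=21: i≥r, start 0; Z[21]=1 scan→box=[21,22)
i=22: i≥r, start 0; Z[22]=2 scan→box=[22,24)
i=23: min(r-i=1, Z[1]=0)=0; Z[23]=0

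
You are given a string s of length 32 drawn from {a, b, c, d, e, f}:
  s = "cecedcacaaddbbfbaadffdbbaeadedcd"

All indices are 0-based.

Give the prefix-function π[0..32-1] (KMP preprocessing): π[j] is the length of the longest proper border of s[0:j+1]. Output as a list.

π[0] = 0
j=1 s[j]='e': π[1]=0 (border '')
j=2 s[j]='c': π[2]=1 (border 'c')
j=3 s[j]='e': π[3]=2 (border 'ce')
j=4 s[j]='d': k: 2→0; π[4]=0 (border '')
j=5 s[j]='c': π[5]=1 (border 'c')
j=6 s[j]='a': k: 1→0; π[6]=0 (border '')
j=7 s[j]='c': π[7]=1 (border 'c')
j=8 s[j]='a': k: 1→0; π[8]=0 (border '')
j=9 s[j]='a': π[9]=0 (border '')
j=10 s[j]='d': π[10]=0 (border '')
j=11 s[j]='d': π[11]=0 (border '')
j=12 s[j]='b': π[12]=0 (border '')
j=13 s[j]='b': π[13]=0 (border '')
j=14 s[j]='f': π[14]=0 (border '')
j=15 s[j]='b': π[15]=0 (border '')
j=16 s[j]='a': π[16]=0 (border '')
j=17 s[j]='a': π[17]=0 (border '')
j=18 s[j]='d': π[18]=0 (border '')
j=19 s[j]='f': π[19]=0 (border '')
j=20 s[j]='f': π[20]=0 (border '')
j=21 s[j]='d': π[21]=0 (border '')
j=22 s[j]='b': π[22]=0 (border '')
j=23 s[j]='b': π[23]=0 (border '')
j=24 s[j]='a': π[24]=0 (border '')
j=25 s[j]='e': π[25]=0 (border '')
j=26 s[j]='a': π[26]=0 (border '')
j=27 s[j]='d': π[27]=0 (border '')
j=28 s[j]='e': π[28]=0 (border '')
j=29 s[j]='d': π[29]=0 (border '')
j=30 s[j]='c': π[30]=1 (border 'c')
j=31 s[j]='d': k: 1→0; π[31]=0 (border '')

[0, 0, 1, 2, 0, 1, 0, 1, 0, 0, 0, 0, 0, 0, 0, 0, 0, 0, 0, 0, 0, 0, 0, 0, 0, 0, 0, 0, 0, 0, 1, 0]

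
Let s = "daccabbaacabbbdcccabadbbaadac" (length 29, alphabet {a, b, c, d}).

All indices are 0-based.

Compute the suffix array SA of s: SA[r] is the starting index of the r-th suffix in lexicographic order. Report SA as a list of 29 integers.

rank | idx | suffix
   0 |   7 | aacabbbdcccabadbbaadac
   1 |  24 | aadac
   2 |  18 | abadbbaadac
   3 |   4 | abbaacabbbdcccabadbbaadac
   4 |  10 | abbbdcccabadbbaadac
   5 |  27 | ac
   6 |   8 | acabbbdcccabadbbaadac
   7 |   1 | accabbaacabbbdcccabadbbaadac
   8 |  25 | adac
   9 |  20 | adbbaadac
  10 |   6 | baacabbbdcccabadbbaadac
  11 |  23 | baadac
  12 |  19 | badbbaadac
  13 |   5 | bbaacabbbdcccabadbbaadac
  14 |  22 | bbaadac
  15 |  11 | bbbdcccabadbbaadac
  16 |  12 | bbdcccabadbbaadac
  17 |  13 | bdcccabadbbaadac
  18 |  28 | c
  19 |  17 | cabadbbaadac
  20 |   3 | cabbaacabbbdcccabadbbaadac
  21 |   9 | cabbbdcccabadbbaadac
  22 |  16 | ccabadbbaadac
  23 |   2 | ccabbaacabbbdcccabadbbaadac
  24 |  15 | cccabadbbaadac
  25 |  26 | dac
  26 |   0 | daccabbaacabbbdcccabadbbaadac
  27 |  21 | dbbaadac
  28 |  14 | dcccabadbbaadac

[7, 24, 18, 4, 10, 27, 8, 1, 25, 20, 6, 23, 19, 5, 22, 11, 12, 13, 28, 17, 3, 9, 16, 2, 15, 26, 0, 21, 14]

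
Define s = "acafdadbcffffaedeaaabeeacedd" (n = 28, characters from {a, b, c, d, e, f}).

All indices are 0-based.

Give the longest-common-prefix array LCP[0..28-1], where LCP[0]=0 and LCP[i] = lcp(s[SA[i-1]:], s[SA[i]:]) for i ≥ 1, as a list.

[0, 2, 1, 1, 2, 1, 1, 1, 0, 1, 0, 1, 1, 0, 1, 1, 1, 1, 0, 2, 1, 2, 1, 0, 1, 1, 2, 3]

rank→(start, suffix):
  0 → (17, 'aaabeeacedd')
  1 → (18, 'aabeeacedd')
  2 → (19, 'abeeacedd')
  3 → (0, 'acafdadbcffffaedeaaabeeacedd')
  4 → (23, 'acedd')
  5 → (5, 'adbcffffaedeaaabeeacedd')
  6 → (13, 'aedeaaabeeacedd')
  7 → (2, 'afdadbcffffaedeaaabeeacedd')
  8 → (7, 'bcffffaedeaaabeeacedd')
  9 → (20, 'beeacedd')
  10 → (1, 'cafdadbcffffaedeaaabeeacedd')
  11 → (24, 'cedd')
  12 → (8, 'cffffaedeaaabeeacedd')
  13 → (27, 'd')
  14 → (4, 'dadbcffffaedeaaabeeacedd')
  15 → (6, 'dbcffffaedeaaabeeacedd')
  16 → (26, 'dd')
  17 → (15, 'deaaabeeacedd')
  18 → (16, 'eaaabeeacedd')
  19 → (22, 'eacedd')
  20 → (25, 'edd')
  21 → (14, 'edeaaabeeacedd')
  22 → (21, 'eeacedd')
  23 → (12, 'faedeaaabeeacedd')
  24 → (3, 'fdadbcffffaedeaaabeeacedd')
  25 → (11, 'ffaedeaaabeeacedd')
  26 → (10, 'fffaedeaaabeeacedd')
  27 → (9, 'ffffaedeaaabeeacedd')

SA = [17, 18, 19, 0, 23, 5, 13, 2, 7, 20, 1, 24, 8, 27, 4, 6, 26, 15, 16, 22, 25, 14, 21, 12, 3, 11, 10, 9]
[i] adj suffixes → lcp
  [1] 17/18 → 2 ('aa')
  [2] 18/19 → 1 ('a')
  [3] 19/0 → 1 ('a')
  [4] 0/23 → 2 ('ac')
  [5] 23/5 → 1 ('a')
  [6] 5/13 → 1 ('a')
  [7] 13/2 → 1 ('a')
  [8] 2/7 → 0 ('')
  [9] 7/20 → 1 ('b')
  [10] 20/1 → 0 ('')
  [11] 1/24 → 1 ('c')
  [12] 24/8 → 1 ('c')
  [13] 8/27 → 0 ('')
  [14] 27/4 → 1 ('d')
  [15] 4/6 → 1 ('d')
  [16] 6/26 → 1 ('d')
  [17] 26/15 → 1 ('d')
  [18] 15/16 → 0 ('')
  [19] 16/22 → 2 ('ea')
  [20] 22/25 → 1 ('e')
  [21] 25/14 → 2 ('ed')
  [22] 14/21 → 1 ('e')
  [23] 21/12 → 0 ('')
  [24] 12/3 → 1 ('f')
  [25] 3/11 → 1 ('f')
  [26] 11/10 → 2 ('ff')
  [27] 10/9 → 3 ('fff')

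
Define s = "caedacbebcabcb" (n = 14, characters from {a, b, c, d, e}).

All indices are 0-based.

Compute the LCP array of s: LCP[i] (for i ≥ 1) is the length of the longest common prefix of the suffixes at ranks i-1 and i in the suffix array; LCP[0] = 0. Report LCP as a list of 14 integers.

rank | idx | suffix
   0 |  10 | abcb
   1 |   4 | acbebcabcb
   2 |   1 | aedacbebcabcb
   3 |  13 | b
   4 |   8 | bcabcb
   5 |  11 | bcb
   6 |   6 | bebcabcb
   7 |   9 | cabcb
   8 |   0 | caedacbebcabcb
   9 |  12 | cb
  10 |   5 | cbebcabcb
  11 |   3 | dacbebcabcb
  12 |   7 | ebcabcb
  13 |   2 | edacbebcabcb

SA = [10, 4, 1, 13, 8, 11, 6, 9, 0, 12, 5, 3, 7, 2]
[i] adj suffixes → lcp
  [1] 10/4 → 1 ('a')
  [2] 4/1 → 1 ('a')
  [3] 1/13 → 0 ('')
  [4] 13/8 → 1 ('b')
  [5] 8/11 → 2 ('bc')
  [6] 11/6 → 1 ('b')
  [7] 6/9 → 0 ('')
  [8] 9/0 → 2 ('ca')
  [9] 0/12 → 1 ('c')
  [10] 12/5 → 2 ('cb')
  [11] 5/3 → 0 ('')
  [12] 3/7 → 0 ('')
  [13] 7/2 → 1 ('e')

[0, 1, 1, 0, 1, 2, 1, 0, 2, 1, 2, 0, 0, 1]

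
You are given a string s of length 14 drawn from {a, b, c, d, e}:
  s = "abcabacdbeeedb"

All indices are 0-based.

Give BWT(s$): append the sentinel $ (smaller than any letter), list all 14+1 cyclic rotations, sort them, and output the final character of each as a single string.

rank  rotation         last
    0  $abcabacdbeeedb  b
    1  abacdbeeedb$abc  c
    2  abcabacdbeeedb$  $
    3  acdbeeedb$abcab  b
    4  b$abcabacdbeeed  d
    5  bacdbeeedb$abca  a
    6  bcabacdbeeedb$a  a
    7  beeedb$abcabacd  d
    8  cabacdbeeedb$ab  b
    9  cdbeeedb$abcaba  a
   10  db$abcabacdbeee  e
   11  dbeeedb$abcabac  c
   12  edb$abcabacdbee  e
   13  eedb$abcabacdbe  e
   14  eeedb$abcabacdb  b

bc$bdaadbaeceeb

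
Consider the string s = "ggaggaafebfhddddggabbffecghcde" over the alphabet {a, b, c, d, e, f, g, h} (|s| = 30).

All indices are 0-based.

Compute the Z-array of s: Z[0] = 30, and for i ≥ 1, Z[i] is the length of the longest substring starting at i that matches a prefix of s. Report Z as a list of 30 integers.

Z[0]=30
i=1: i≥r, start 0; Z[1]=1 extend→box=[1,2)
i=2: i≥r, start 0; Z[2]=0
i=3: i≥r, start 0; Z[3]=3 extend→box=[3,6)
i=4: min(r-i=2, Z[1]=1)=1; Z[4]=1
i=5: min(r-i=1, Z[2]=0)=0; Z[5]=0
i=6: i≥r, start 0; Z[6]=0
i=7: i≥r, start 0; Z[7]=0
i=8: i≥r, start 0; Z[8]=0
i=9: i≥r, start 0; Z[9]=0
i=10: i≥r, start 0; Z[10]=0
i=11: i≥r, start 0; Z[11]=0
i=12: i≥r, start 0; Z[12]=0
i=13: i≥r, start 0; Z[13]=0
i=14: i≥r, start 0; Z[14]=0
i=15: i≥r, start 0; Z[15]=0
i=16: i≥r, start 0; Z[16]=3 extend→box=[16,19)
i=17: min(r-i=2, Z[1]=1)=1; Z[17]=1
i=18: min(r-i=1, Z[2]=0)=0; Z[18]=0
i=19: i≥r, start 0; Z[19]=0
i=20: i≥r, start 0; Z[20]=0
i=21: i≥r, start 0; Z[21]=0
i=22: i≥r, start 0; Z[22]=0
i=23: i≥r, start 0; Z[23]=0
i=24: i≥r, start 0; Z[24]=0
i=25: i≥r, start 0; Z[25]=1 extend→box=[25,26)
i=26: i≥r, start 0; Z[26]=0
i=27: i≥r, start 0; Z[27]=0
i=28: i≥r, start 0; Z[28]=0
i=29: i≥r, start 0; Z[29]=0

[30, 1, 0, 3, 1, 0, 0, 0, 0, 0, 0, 0, 0, 0, 0, 0, 3, 1, 0, 0, 0, 0, 0, 0, 0, 1, 0, 0, 0, 0]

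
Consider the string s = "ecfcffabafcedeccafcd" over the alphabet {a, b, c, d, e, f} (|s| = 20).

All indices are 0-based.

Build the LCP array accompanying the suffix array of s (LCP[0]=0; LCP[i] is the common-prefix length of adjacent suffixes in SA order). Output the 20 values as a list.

[0, 1, 3, 0, 0, 1, 1, 1, 1, 2, 0, 1, 0, 2, 1, 0, 1, 2, 2, 1]

sorted suffixes:
  #0 SA[0]=6  'abafcedeccafcd'
  #1 SA[1]=16  'afcd'
  #2 SA[2]=8  'afcedeccafcd'
  #3 SA[3]=7  'bafcedeccafcd'
  #4 SA[4]=15  'cafcd'
  #5 SA[5]=14  'ccafcd'
  #6 SA[6]=18  'cd'
  #7 SA[7]=10  'cedeccafcd'
  #8 SA[8]=1  'cfcffabafcedeccafcd'
  #9 SA[9]=3  'cffabafcedeccafcd'
  #10 SA[10]=19  'd'
  #11 SA[11]=12  'deccafcd'
  #12 SA[12]=13  'eccafcd'
  #13 SA[13]=0  'ecfcffabafcedeccafcd'
  #14 SA[14]=11  'edeccafcd'
  #15 SA[15]=5  'fabafcedeccafcd'
  #16 SA[16]=17  'fcd'
  #17 SA[17]=9  'fcedeccafcd'
  #18 SA[18]=2  'fcffabafcedeccafcd'
  #19 SA[19]=4  'ffabafcedeccafcd'

SA = [6, 16, 8, 7, 15, 14, 18, 10, 1, 3, 19, 12, 13, 0, 11, 5, 17, 9, 2, 4]
i: (SA[i-1],SA[i]) lcp shared
  1: (6,16) 1 'a'
  2: (16,8) 3 'afc'
  3: (8,7) 0 ''
  4: (7,15) 0 ''
  5: (15,14) 1 'c'
  6: (14,18) 1 'c'
  7: (18,10) 1 'c'
  8: (10,1) 1 'c'
  9: (1,3) 2 'cf'
  10: (3,19) 0 ''
  11: (19,12) 1 'd'
  12: (12,13) 0 ''
  13: (13,0) 2 'ec'
  14: (0,11) 1 'e'
  15: (11,5) 0 ''
  16: (5,17) 1 'f'
  17: (17,9) 2 'fc'
  18: (9,2) 2 'fc'
  19: (2,4) 1 'f'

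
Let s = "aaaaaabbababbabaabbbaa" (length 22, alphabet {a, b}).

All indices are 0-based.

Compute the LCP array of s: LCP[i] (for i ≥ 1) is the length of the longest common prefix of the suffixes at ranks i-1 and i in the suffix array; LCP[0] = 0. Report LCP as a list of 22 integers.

rank→(start, suffix):
  0 → (21, 'a')
  1 → (20, 'aa')
  2 → (0, 'aaaaaabbababbabaabbbaa')
  3 → (1, 'aaaaabbababbabaabbbaa')
  4 → (2, 'aaaabbababbabaabbbaa')
  5 → (3, 'aaabbababbabaabbbaa')
  6 → (4, 'aabbababbabaabbbaa')
  7 → (15, 'aabbbaa')
  8 → (13, 'abaabbbaa')
  9 → (8, 'ababbabaabbbaa')
  10 → (10, 'abbabaabbbaa')
  11 → (5, 'abbababbabaabbbaa')
  12 → (16, 'abbbaa')
  13 → (19, 'baa')
  14 → (14, 'baabbbaa')
  15 → (12, 'babaabbbaa')
  16 → (7, 'bababbabaabbbaa')
  17 → (9, 'babbabaabbbaa')
  18 → (18, 'bbaa')
  19 → (11, 'bbabaabbbaa')
  20 → (6, 'bbababbabaabbbaa')
  21 → (17, 'bbbaa')

SA = [21, 20, 0, 1, 2, 3, 4, 15, 13, 8, 10, 5, 16, 19, 14, 12, 7, 9, 18, 11, 6, 17]
rank  pair      lcp
   1  s[21:],s[20:]  1  'a'
   2  s[20:],s[0:]  2  'aa'
   3  s[0:],s[1:]  5  'aaaaa'
   4  s[1:],s[2:]  4  'aaaa'
   5  s[2:],s[3:]  3  'aaa'
   6  s[3:],s[4:]  2  'aa'
   7  s[4:],s[15:]  4  'aabb'
   8  s[15:],s[13:]  1  'a'
   9  s[13:],s[8:]  3  'aba'
  10  s[8:],s[10:]  2  'ab'
  11  s[10:],s[5:]  6  'abbaba'
  12  s[5:],s[16:]  3  'abb'
  13  s[16:],s[19:]  0  ''
  14  s[19:],s[14:]  3  'baa'
  15  s[14:],s[12:]  2  'ba'
  16  s[12:],s[7:]  4  'baba'
  17  s[7:],s[9:]  3  'bab'
  18  s[9:],s[18:]  1  'b'
  19  s[18:],s[11:]  3  'bba'
  20  s[11:],s[6:]  5  'bbaba'
  21  s[6:],s[17:]  2  'bb'

[0, 1, 2, 5, 4, 3, 2, 4, 1, 3, 2, 6, 3, 0, 3, 2, 4, 3, 1, 3, 5, 2]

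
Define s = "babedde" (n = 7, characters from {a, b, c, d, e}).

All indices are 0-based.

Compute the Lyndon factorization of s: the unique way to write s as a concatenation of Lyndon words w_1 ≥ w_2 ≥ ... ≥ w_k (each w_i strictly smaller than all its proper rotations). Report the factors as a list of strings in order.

["b", "abedde"]

emit factor 1: 'b' (i=0, period=1)
emit factor 2: 'abedde' (i=1, period=6)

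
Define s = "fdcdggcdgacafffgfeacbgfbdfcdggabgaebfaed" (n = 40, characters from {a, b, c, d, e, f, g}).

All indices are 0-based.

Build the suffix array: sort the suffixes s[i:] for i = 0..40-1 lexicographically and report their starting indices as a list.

sorted suffixes:
  #0 SA[0]=30  'abgaebfaed'
  #1 SA[1]=9  'acafffgfeacbgfbdfcdggabgaebfaed'
  #2 SA[2]=18  'acbgfbdfcdggabgaebfaed'
  #3 SA[3]=33  'aebfaed'
  #4 SA[4]=37  'aed'
  #5 SA[5]=11  'afffgfeacbgfbdfcdggabgaebfaed'
  #6 SA[6]=23  'bdfcdggabgaebfaed'
  #7 SA[7]=35  'bfaed'
  #8 SA[8]=31  'bgaebfaed'
  #9 SA[9]=20  'bgfbdfcdggabgaebfaed'
  #10 SA[10]=10  'cafffgfeacbgfbdfcdggabgaebfaed'
  #11 SA[11]=19  'cbgfbdfcdggabgaebfaed'
  #12 SA[12]=6  'cdgacafffgfeacbgfbdfcdggabgaebfaed'
  #13 SA[13]=26  'cdggabgaebfaed'
  #14 SA[14]=2  'cdggcdgacafffgfeacbgfbdfcdggabgaebfaed'
  #15 SA[15]=39  'd'
  #16 SA[16]=1  'dcdggcdgacafffgfeacbgfbdfcdggabgaebfaed'
  #17 SA[17]=24  'dfcdggabgaebfaed'
  #18 SA[18]=7  'dgacafffgfeacbgfbdfcdggabgaebfaed'
  #19 SA[19]=27  'dggabgaebfaed'
  #20 SA[20]=3  'dggcdgacafffgfeacbgfbdfcdggabgaebfaed'
  #21 SA[21]=17  'eacbgfbdfcdggabgaebfaed'
  #22 SA[22]=34  'ebfaed'
  #23 SA[23]=38  'ed'
  #24 SA[24]=36  'faed'
  #25 SA[25]=22  'fbdfcdggabgaebfaed'
  #26 SA[26]=25  'fcdggabgaebfaed'
  #27 SA[27]=0  'fdcdggcdgacafffgfeacbgfbdfcdggabgaebfaed'
  #28 SA[28]=16  'feacbgfbdfcdggabgaebfaed'
  #29 SA[29]=12  'fffgfeacbgfbdfcdggabgaebfaed'
  #30 SA[30]=13  'ffgfeacbgfbdfcdggabgaebfaed'
  #31 SA[31]=14  'fgfeacbgfbdfcdggabgaebfaed'
  #32 SA[32]=29  'gabgaebfaed'
  #33 SA[33]=8  'gacafffgfeacbgfbdfcdggabgaebfaed'
  #34 SA[34]=32  'gaebfaed'
  #35 SA[35]=5  'gcdgacafffgfeacbgfbdfcdggabgaebfaed'
  #36 SA[36]=21  'gfbdfcdggabgaebfaed'
  #37 SA[37]=15  'gfeacbgfbdfcdggabgaebfaed'
  #38 SA[38]=28  'ggabgaebfaed'
  #39 SA[39]=4  'ggcdgacafffgfeacbgfbdfcdggabgaebfaed'

[30, 9, 18, 33, 37, 11, 23, 35, 31, 20, 10, 19, 6, 26, 2, 39, 1, 24, 7, 27, 3, 17, 34, 38, 36, 22, 25, 0, 16, 12, 13, 14, 29, 8, 32, 5, 21, 15, 28, 4]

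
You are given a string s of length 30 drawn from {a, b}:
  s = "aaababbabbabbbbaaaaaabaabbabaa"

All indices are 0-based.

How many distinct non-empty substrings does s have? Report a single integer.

372

rank | idx | suffix
   0 |  29 | a
   1 |  28 | aa
   2 |  15 | aaaaaabaabbabaa
   3 |  16 | aaaaabaabbabaa
   4 |  17 | aaaabaabbabaa
   5 |  18 | aaabaabbabaa
   6 |   0 | aaababbabbabbbbaaaaaabaabbabaa
   7 |  19 | aabaabbabaa
   8 |   1 | aababbabbabbbbaaaaaabaabbabaa
   9 |  22 | aabbabaa
  10 |  26 | abaa
  11 |  20 | abaabbabaa
  12 |   2 | ababbabbabbbbaaaaaabaabbabaa
  13 |  23 | abbabaa
  14 |   4 | abbabbabbbbaaaaaabaabbabaa
  15 |   7 | abbabbbbaaaaaabaabbabaa
  16 |  10 | abbbbaaaaaabaabbabaa
  17 |  27 | baa
  18 |  14 | baaaaaabaabbabaa
  19 |  21 | baabbabaa
  20 |  25 | babaa
  21 |   3 | babbabbabbbbaaaaaabaabbabaa
  22 |   6 | babbabbbbaaaaaabaabbabaa
  23 |   9 | babbbbaaaaaabaabbabaa
  24 |  13 | bbaaaaaabaabbabaa
  25 |  24 | bbabaa
  26 |   5 | bbabbabbbbaaaaaabaabbabaa
  27 |   8 | bbabbbbaaaaaabaabbabaa
  28 |  12 | bbbaaaaaabaabbabaa
  29 |  11 | bbbbaaaaaabaabbabaa

SA = [29, 28, 15, 16, 17, 18, 0, 19, 1, 22, 26, 20, 2, 23, 4, 7, 10, 27, 14, 21, 25, 3, 6, 9, 13, 24, 5, 8, 12, 11]
rank  pair      lcp
   1  s[29:],s[28:]  1  'a'
   2  s[28:],s[15:]  2  'aa'
   3  s[15:],s[16:]  5  'aaaaa'
   4  s[16:],s[17:]  4  'aaaa'
   5  s[17:],s[18:]  3  'aaa'
   6  s[18:],s[0:]  5  'aaaba'
   7  s[0:],s[19:]  2  'aa'
   8  s[19:],s[1:]  4  'aaba'
   9  s[1:],s[22:]  3  'aab'
  10  s[22:],s[26:]  1  'a'
  11  s[26:],s[20:]  4  'abaa'
  12  s[20:],s[2:]  3  'aba'
  13  s[2:],s[23:]  2  'ab'
  14  s[23:],s[4:]  5  'abbab'
  15  s[4:],s[7:]  6  'abbabb'
  16  s[7:],s[10:]  3  'abb'
  17  s[10:],s[27:]  0  ''
  18  s[27:],s[14:]  3  'baa'
  19  s[14:],s[21:]  3  'baa'
  20  s[21:],s[25:]  2  'ba'
  21  s[25:],s[3:]  3  'bab'
  22  s[3:],s[6:]  7  'babbabb'
  23  s[6:],s[9:]  4  'babb'
  24  s[9:],s[13:]  1  'b'
  25  s[13:],s[24:]  3  'bba'
  26  s[24:],s[5:]  4  'bbab'
  27  s[5:],s[8:]  5  'bbabb'
  28  s[8:],s[12:]  2  'bb'
  29  s[12:],s[11:]  3  'bbb'

n(n+1)/2 = 30·31/2 = 465
Σ LCP = 0 + 1 + 2 + 5 + 4 + 3 + 5 + 2 + 4 + 3 + 1 + 4 + 3 + 2 + 5 + 6 + 3 + 0 + 3 + 3 + 2 + 3 + 7 + 4 + 1 + 3 + 4 + 5 + 2 + 3 = 93
distinct = 465 − 93 = 372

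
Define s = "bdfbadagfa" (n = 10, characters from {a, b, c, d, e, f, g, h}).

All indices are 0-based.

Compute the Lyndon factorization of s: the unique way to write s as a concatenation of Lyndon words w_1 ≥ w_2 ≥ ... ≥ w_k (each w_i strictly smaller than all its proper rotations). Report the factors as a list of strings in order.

emit factor 1: 'bdf' (i=0, period=3)
emit factor 2: 'b' (i=3, period=1)
emit factor 3: 'adagf' (i=4, period=5)
emit factor 4: 'a' (i=9, period=1)

["bdf", "b", "adagf", "a"]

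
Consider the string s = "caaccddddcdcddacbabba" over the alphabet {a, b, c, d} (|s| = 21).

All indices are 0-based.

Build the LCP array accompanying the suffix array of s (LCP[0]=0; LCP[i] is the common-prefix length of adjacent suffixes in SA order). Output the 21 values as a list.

[0, 1, 1, 1, 2, 0, 2, 1, 0, 1, 1, 1, 2, 3, 0, 1, 3, 1, 2, 2, 3]

sorted suffixes:
  #0 SA[0]=20  'a'
  #1 SA[1]=1  'aaccddddcdcddacbabba'
  #2 SA[2]=17  'abba'
  #3 SA[3]=14  'acbabba'
  #4 SA[4]=2  'accddddcdcddacbabba'
  #5 SA[5]=19  'ba'
  #6 SA[6]=16  'babba'
  #7 SA[7]=18  'bba'
  #8 SA[8]=0  'caaccddddcdcddacbabba'
  #9 SA[9]=15  'cbabba'
  #10 SA[10]=3  'ccddddcdcddacbabba'
  #11 SA[11]=9  'cdcddacbabba'
  #12 SA[12]=11  'cddacbabba'
  #13 SA[13]=4  'cddddcdcddacbabba'
  #14 SA[14]=13  'dacbabba'
  #15 SA[15]=8  'dcdcddacbabba'
  #16 SA[16]=10  'dcddacbabba'
  #17 SA[17]=12  'ddacbabba'
  #18 SA[18]=7  'ddcdcddacbabba'
  #19 SA[19]=6  'dddcdcddacbabba'
  #20 SA[20]=5  'ddddcdcddacbabba'

SA = [20, 1, 17, 14, 2, 19, 16, 18, 0, 15, 3, 9, 11, 4, 13, 8, 10, 12, 7, 6, 5]
rank  pair      lcp
   1  s[20:],s[1:]  1  'a'
   2  s[1:],s[17:]  1  'a'
   3  s[17:],s[14:]  1  'a'
   4  s[14:],s[2:]  2  'ac'
   5  s[2:],s[19:]  0  ''
   6  s[19:],s[16:]  2  'ba'
   7  s[16:],s[18:]  1  'b'
   8  s[18:],s[0:]  0  ''
   9  s[0:],s[15:]  1  'c'
  10  s[15:],s[3:]  1  'c'
  11  s[3:],s[9:]  1  'c'
  12  s[9:],s[11:]  2  'cd'
  13  s[11:],s[4:]  3  'cdd'
  14  s[4:],s[13:]  0  ''
  15  s[13:],s[8:]  1  'd'
  16  s[8:],s[10:]  3  'dcd'
  17  s[10:],s[12:]  1  'd'
  18  s[12:],s[7:]  2  'dd'
  19  s[7:],s[6:]  2  'dd'
  20  s[6:],s[5:]  3  'ddd'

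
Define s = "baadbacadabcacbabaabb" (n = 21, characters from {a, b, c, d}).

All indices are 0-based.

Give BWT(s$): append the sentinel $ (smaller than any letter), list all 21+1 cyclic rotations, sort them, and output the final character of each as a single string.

bbbbadbccaba$cdaabaaaa

rank  rotation                last
    0  $baadbacadabcacbabaabb  b
    1  aabb$baadbacadabcacbab  b
    2  aadbacadabcacbabaabb$b  b
    3  abaabb$baadbacadabcacb  b
    4  abb$baadbacadabcacbaba  a
    5  abcacbabaabb$baadbacad  d
    6  acadabcacbabaabb$baadb  b
    7  acbabaabb$baadbacadabc  c
    8  adabcacbabaabb$baadbac  c
    9  adbacadabcacbabaabb$ba  a
   10  b$baadbacadabcacbabaab  b
   11  baabb$baadbacadabcacba  a
   12  baadbacadabcacbabaabb$  $
   13  babaabb$baadbacadabcac  c
   14  bacadabcacbabaabb$baad  d
   15  bb$baadbacadabcacbabaa  a
   16  bcacbabaabb$baadbacada  a
   17  cacbabaabb$baadbacadab  b
   18  cadabcacbabaabb$baadba  a
   19  cbabaabb$baadbacadabca  a
   20  dabcacbabaabb$baadbaca  a
   21  dbacadabcacbabaabb$baa  a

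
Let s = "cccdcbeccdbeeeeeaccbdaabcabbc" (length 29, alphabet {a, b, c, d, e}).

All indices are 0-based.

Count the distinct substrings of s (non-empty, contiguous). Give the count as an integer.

396

rank→(start, suffix):
  0 → (21, 'aabcabbc')
  1 → (25, 'abbc')
  2 → (22, 'abcabbc')
  3 → (16, 'accbdaabcabbc')
  4 → (26, 'bbc')
  5 → (27, 'bc')
  6 → (23, 'bcabbc')
  7 → (19, 'bdaabcabbc')
  8 → (5, 'beccdbeeeeeaccbdaabcabbc')
  9 → (10, 'beeeeeaccbdaabcabbc')
  10 → (28, 'c')
  11 → (24, 'cabbc')
  12 → (18, 'cbdaabcabbc')
  13 → (4, 'cbeccdbeeeeeaccbdaabcabbc')
  14 → (17, 'ccbdaabcabbc')
  15 → (0, 'cccdcbeccdbeeeeeaccbdaabcabbc')
  16 → (7, 'ccdbeeeeeaccbdaabcabbc')
  17 → (1, 'ccdcbeccdbeeeeeaccbdaabcabbc')
  18 → (8, 'cdbeeeeeaccbdaabcabbc')
  19 → (2, 'cdcbeccdbeeeeeaccbdaabcabbc')
  20 → (20, 'daabcabbc')
  21 → (9, 'dbeeeeeaccbdaabcabbc')
  22 → (3, 'dcbeccdbeeeeeaccbdaabcabbc')
  23 → (15, 'eaccbdaabcabbc')
  24 → (6, 'eccdbeeeeeaccbdaabcabbc')
  25 → (14, 'eeaccbdaabcabbc')
  26 → (13, 'eeeaccbdaabcabbc')
  27 → (12, 'eeeeaccbdaabcabbc')
  28 → (11, 'eeeeeaccbdaabcabbc')

SA = [21, 25, 22, 16, 26, 27, 23, 19, 5, 10, 28, 24, 18, 4, 17, 0, 7, 1, 8, 2, 20, 9, 3, 15, 6, 14, 13, 12, 11]
[i] adj suffixes → lcp
  [1] 21/25 → 1 ('a')
  [2] 25/22 → 2 ('ab')
  [3] 22/16 → 1 ('a')
  [4] 16/26 → 0 ('')
  [5] 26/27 → 1 ('b')
  [6] 27/23 → 2 ('bc')
  [7] 23/19 → 1 ('b')
  [8] 19/5 → 1 ('b')
  [9] 5/10 → 2 ('be')
  [10] 10/28 → 0 ('')
  [11] 28/24 → 1 ('c')
  [12] 24/18 → 1 ('c')
  [13] 18/4 → 2 ('cb')
  [14] 4/17 → 1 ('c')
  [15] 17/0 → 2 ('cc')
  [16] 0/7 → 2 ('cc')
  [17] 7/1 → 3 ('ccd')
  [18] 1/8 → 1 ('c')
  [19] 8/2 → 2 ('cd')
  [20] 2/20 → 0 ('')
  [21] 20/9 → 1 ('d')
  [22] 9/3 → 1 ('d')
  [23] 3/15 → 0 ('')
  [24] 15/6 → 1 ('e')
  [25] 6/14 → 1 ('e')
  [26] 14/13 → 2 ('ee')
  [27] 13/12 → 3 ('eee')
  [28] 12/11 → 4 ('eeee')

n(n+1)/2 = 29·30/2 = 435
Σ LCP = 0 + 1 + 2 + 1 + 0 + 1 + 2 + 1 + 1 + 2 + 0 + 1 + 1 + 2 + 1 + 2 + 2 + 3 + 1 + 2 + 0 + 1 + 1 + 0 + 1 + 1 + 2 + 3 + 4 = 39
distinct = 435 − 39 = 396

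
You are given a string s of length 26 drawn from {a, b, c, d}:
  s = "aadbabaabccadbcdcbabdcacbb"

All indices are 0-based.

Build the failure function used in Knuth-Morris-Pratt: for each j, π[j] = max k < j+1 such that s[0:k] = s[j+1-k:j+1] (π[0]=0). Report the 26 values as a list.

[0, 1, 0, 0, 1, 0, 1, 2, 0, 0, 0, 1, 0, 0, 0, 0, 0, 0, 1, 0, 0, 0, 1, 0, 0, 0]

π[0] = 0
j=1 s[j]='a': π[1]=1 (border 'a')
j=2 s[j]='d': k: 1→0; π[2]=0 (border '')
j=3 s[j]='b': π[3]=0 (border '')
j=4 s[j]='a': π[4]=1 (border 'a')
j=5 s[j]='b': k: 1→0; π[5]=0 (border '')
j=6 s[j]='a': π[6]=1 (border 'a')
j=7 s[j]='a': π[7]=2 (border 'aa')
j=8 s[j]='b': k: 2→1→0; π[8]=0 (border '')
j=9 s[j]='c': π[9]=0 (border '')
j=10 s[j]='c': π[10]=0 (border '')
j=11 s[j]='a': π[11]=1 (border 'a')
j=12 s[j]='d': k: 1→0; π[12]=0 (border '')
j=13 s[j]='b': π[13]=0 (border '')
j=14 s[j]='c': π[14]=0 (border '')
j=15 s[j]='d': π[15]=0 (border '')
j=16 s[j]='c': π[16]=0 (border '')
j=17 s[j]='b': π[17]=0 (border '')
j=18 s[j]='a': π[18]=1 (border 'a')
j=19 s[j]='b': k: 1→0; π[19]=0 (border '')
j=20 s[j]='d': π[20]=0 (border '')
j=21 s[j]='c': π[21]=0 (border '')
j=22 s[j]='a': π[22]=1 (border 'a')
j=23 s[j]='c': k: 1→0; π[23]=0 (border '')
j=24 s[j]='b': π[24]=0 (border '')
j=25 s[j]='b': π[25]=0 (border '')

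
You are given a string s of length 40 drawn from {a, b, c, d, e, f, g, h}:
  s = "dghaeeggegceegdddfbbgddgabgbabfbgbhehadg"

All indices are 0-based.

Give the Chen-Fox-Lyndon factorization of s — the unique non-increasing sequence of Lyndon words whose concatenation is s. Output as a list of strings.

["dgh", "aeeggegceegdddfbbgddg", "abgb", "abfbgbhehadg"]

emit factor 1: 'dgh' (i=0, period=3)
emit factor 2: 'aeeggegceegdddfbbgddg' (i=3, period=21)
emit factor 3: 'abgb' (i=24, period=4)
emit factor 4: 'abfbgbhehadg' (i=28, period=12)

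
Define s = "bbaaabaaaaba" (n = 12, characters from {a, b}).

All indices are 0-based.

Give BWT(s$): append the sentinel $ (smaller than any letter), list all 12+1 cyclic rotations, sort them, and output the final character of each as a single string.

rank  rotation       last
    0  $bbaaabaaaaba  a
    1  a$bbaaabaaaab  b
    2  aaaaba$bbaaab  b
    3  aaaba$bbaaaba  a
    4  aaabaaaaba$bb  b
    5  aaba$bbaaabaa  a
    6  aabaaaaba$bba  a
    7  aba$bbaaabaaa  a
    8  abaaaaba$bbaa  a
    9  ba$bbaaabaaaa  a
   10  baaaaba$bbaaa  a
   11  baaabaaaaba$b  b
   12  bbaaabaaaaba$  $

abbabaaaaaab$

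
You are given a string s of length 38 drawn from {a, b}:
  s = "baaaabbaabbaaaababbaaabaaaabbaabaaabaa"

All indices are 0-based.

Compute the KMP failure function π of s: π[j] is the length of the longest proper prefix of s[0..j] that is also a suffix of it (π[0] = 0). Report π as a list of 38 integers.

π[0] = 0
j=1 s[j]='a': π[1]=0 (border '')
j=2 s[j]='a': π[2]=0 (border '')
j=3 s[j]='a': π[3]=0 (border '')
j=4 s[j]='a': π[4]=0 (border '')
j=5 s[j]='b': π[5]=1 (border 'b')
j=6 s[j]='b': k: 1→0; π[6]=1 (border 'b')
j=7 s[j]='a': π[7]=2 (border 'ba')
j=8 s[j]='a': π[8]=3 (border 'baa')
j=9 s[j]='b': k: 3→0; π[9]=1 (border 'b')
j=10 s[j]='b': k: 1→0; π[10]=1 (border 'b')
j=11 s[j]='a': π[11]=2 (border 'ba')
j=12 s[j]='a': π[12]=3 (border 'baa')
j=13 s[j]='a': π[13]=4 (border 'baaa')
j=14 s[j]='a': π[14]=5 (border 'baaaa')
j=15 s[j]='b': π[15]=6 (border 'baaaab')
j=16 s[j]='a': k: 6→1; π[16]=2 (border 'ba')
j=17 s[j]='b': k: 2→0; π[17]=1 (border 'b')
j=18 s[j]='b': k: 1→0; π[18]=1 (border 'b')
j=19 s[j]='a': π[19]=2 (border 'ba')
j=20 s[j]='a': π[20]=3 (border 'baa')
j=21 s[j]='a': π[21]=4 (border 'baaa')
j=22 s[j]='b': k: 4→0; π[22]=1 (border 'b')
j=23 s[j]='a': π[23]=2 (border 'ba')
j=24 s[j]='a': π[24]=3 (border 'baa')
j=25 s[j]='a': π[25]=4 (border 'baaa')
j=26 s[j]='a': π[26]=5 (border 'baaaa')
j=27 s[j]='b': π[27]=6 (border 'baaaab')
j=28 s[j]='b': π[28]=7 (border 'baaaabb')
j=29 s[j]='a': π[29]=8 (border 'baaaabba')
j=30 s[j]='a': π[30]=9 (border 'baaaabbaa')
j=31 s[j]='b': π[31]=10 (border 'baaaabbaab')
j=32 s[j]='a': k: 10→1; π[32]=2 (border 'ba')
j=33 s[j]='a': π[33]=3 (border 'baa')
j=34 s[j]='a': π[34]=4 (border 'baaa')
j=35 s[j]='b': k: 4→0; π[35]=1 (border 'b')
j=36 s[j]='a': π[36]=2 (border 'ba')
j=37 s[j]='a': π[37]=3 (border 'baa')

[0, 0, 0, 0, 0, 1, 1, 2, 3, 1, 1, 2, 3, 4, 5, 6, 2, 1, 1, 2, 3, 4, 1, 2, 3, 4, 5, 6, 7, 8, 9, 10, 2, 3, 4, 1, 2, 3]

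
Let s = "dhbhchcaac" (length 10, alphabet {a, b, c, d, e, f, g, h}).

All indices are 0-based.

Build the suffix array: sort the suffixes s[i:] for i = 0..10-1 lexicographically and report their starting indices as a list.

rank | idx | suffix
   0 |   7 | aac
   1 |   8 | ac
   2 |   2 | bhchcaac
   3 |   9 | c
   4 |   6 | caac
   5 |   4 | chcaac
   6 |   0 | dhbhchcaac
   7 |   1 | hbhchcaac
   8 |   5 | hcaac
   9 |   3 | hchcaac

[7, 8, 2, 9, 6, 4, 0, 1, 5, 3]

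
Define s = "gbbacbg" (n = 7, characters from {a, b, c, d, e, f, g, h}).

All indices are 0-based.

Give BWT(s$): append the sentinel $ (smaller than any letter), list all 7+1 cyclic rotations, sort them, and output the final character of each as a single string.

rank  rotation  last
    0  $gbbacbg  g
    1  acbg$gbb  b
    2  bacbg$gb  b
    3  bbacbg$g  g
    4  bg$gbbac  c
    5  cbg$gbba  a
    6  g$gbbacb  b
    7  gbbacbg$  $

gbbgcab$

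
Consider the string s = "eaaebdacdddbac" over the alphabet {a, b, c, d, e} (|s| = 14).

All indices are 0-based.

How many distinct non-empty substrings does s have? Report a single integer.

rank | idx | suffix
   0 |   1 | aaebdacdddbac
   1 |  12 | ac
   2 |   6 | acdddbac
   3 |   2 | aebdacdddbac
   4 |  11 | bac
   5 |   4 | bdacdddbac
   6 |  13 | c
   7 |   7 | cdddbac
   8 |   5 | dacdddbac
   9 |  10 | dbac
  10 |   9 | ddbac
  11 |   8 | dddbac
  12 |   0 | eaaebdacdddbac
  13 |   3 | ebdacdddbac

SA = [1, 12, 6, 2, 11, 4, 13, 7, 5, 10, 9, 8, 0, 3]
i: (SA[i-1],SA[i]) lcp shared
  1: (1,12) 1 'a'
  2: (12,6) 2 'ac'
  3: (6,2) 1 'a'
  4: (2,11) 0 ''
  5: (11,4) 1 'b'
  6: (4,13) 0 ''
  7: (13,7) 1 'c'
  8: (7,5) 0 ''
  9: (5,10) 1 'd'
  10: (10,9) 1 'd'
  11: (9,8) 2 'dd'
  12: (8,0) 0 ''
  13: (0,3) 1 'e'

n(n+1)/2 = 14·15/2 = 105
Σ LCP = 0 + 1 + 2 + 1 + 0 + 1 + 0 + 1 + 0 + 1 + 1 + 2 + 0 + 1 = 11
distinct = 105 − 11 = 94

94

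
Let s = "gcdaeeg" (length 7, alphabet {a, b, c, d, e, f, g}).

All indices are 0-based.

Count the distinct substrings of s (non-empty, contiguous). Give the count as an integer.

26

sorted suffixes:
  #0 SA[0]=3  'aeeg'
  #1 SA[1]=1  'cdaeeg'
  #2 SA[2]=2  'daeeg'
  #3 SA[3]=4  'eeg'
  #4 SA[4]=5  'eg'
  #5 SA[5]=6  'g'
  #6 SA[6]=0  'gcdaeeg'

SA = [3, 1, 2, 4, 5, 6, 0]
i: (SA[i-1],SA[i]) lcp shared
  1: (3,1) 0 ''
  2: (1,2) 0 ''
  3: (2,4) 0 ''
  4: (4,5) 1 'e'
  5: (5,6) 0 ''
  6: (6,0) 1 'g'

n(n+1)/2 = 7·8/2 = 28
Σ LCP = 0 + 0 + 0 + 0 + 1 + 0 + 1 = 2
distinct = 28 − 2 = 26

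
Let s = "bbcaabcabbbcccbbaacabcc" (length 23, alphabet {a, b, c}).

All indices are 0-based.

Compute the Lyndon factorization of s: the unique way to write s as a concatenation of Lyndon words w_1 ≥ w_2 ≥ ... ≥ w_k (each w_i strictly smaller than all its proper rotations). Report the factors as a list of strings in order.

["bbc", "aabcabbbcccbbaacabcc"]

emit factor 1: 'bbc' (i=0, period=3)
emit factor 2: 'aabcabbbcccbbaacabcc' (i=3, period=20)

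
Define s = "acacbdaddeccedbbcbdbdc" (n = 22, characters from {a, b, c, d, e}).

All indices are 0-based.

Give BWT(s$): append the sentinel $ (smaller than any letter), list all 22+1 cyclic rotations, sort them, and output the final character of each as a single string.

c$cddbccddaabecbebbaddc

rank  rotation                 last
    0  $acacbdaddeccedbbcbdbdc  c
    1  acacbdaddeccedbbcbdbdc$  $
    2  acbdaddeccedbbcbdbdc$ac  c
    3  addeccedbbcbdbdc$acacbd  d
    4  bbcbdbdc$acacbdaddecced  d
    5  bcbdbdc$acacbdaddeccedb  b
    6  bdaddeccedbbcbdbdc$acac  c
    7  bdbdc$acacbdaddeccedbbc  c
    8  bdc$acacbdaddeccedbbcbd  d
    9  c$acacbdaddeccedbbcbdbd  d
   10  cacbdaddeccedbbcbdbdc$a  a
   11  cbdaddeccedbbcbdbdc$aca  a
   12  cbdbdc$acacbdaddeccedbb  b
   13  ccedbbcbdbdc$acacbdadde  e
   14  cedbbcbdbdc$acacbdaddec  c
   15  daddeccedbbcbdbdc$acacb  b
   16  dbbcbdbdc$acacbdaddecce  e
   17  dbdc$acacbdaddeccedbbcb  b
   18  dc$acacbdaddeccedbbcbdb  b
   19  ddeccedbbcbdbdc$acacbda  a
   20  deccedbbcbdbdc$acacbdad  d
   21  eccedbbcbdbdc$acacbdadd  d
   22  edbbcbdbdc$acacbdaddecc  c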